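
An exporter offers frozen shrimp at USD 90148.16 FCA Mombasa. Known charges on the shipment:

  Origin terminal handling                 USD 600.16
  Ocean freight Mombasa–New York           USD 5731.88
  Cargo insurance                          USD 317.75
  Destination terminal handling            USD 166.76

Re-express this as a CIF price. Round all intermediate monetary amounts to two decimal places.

Not relevant to the conversion: destination terminal — on the buyer under both terms; not part of either seller's price.
From FCA to CIF, the seller additionally bears: origin terminal, freight, insurance.
CIF price = 90148.16 + 600.16 + 5731.88 + 317.75 = 96797.95

CIF price: USD 96797.95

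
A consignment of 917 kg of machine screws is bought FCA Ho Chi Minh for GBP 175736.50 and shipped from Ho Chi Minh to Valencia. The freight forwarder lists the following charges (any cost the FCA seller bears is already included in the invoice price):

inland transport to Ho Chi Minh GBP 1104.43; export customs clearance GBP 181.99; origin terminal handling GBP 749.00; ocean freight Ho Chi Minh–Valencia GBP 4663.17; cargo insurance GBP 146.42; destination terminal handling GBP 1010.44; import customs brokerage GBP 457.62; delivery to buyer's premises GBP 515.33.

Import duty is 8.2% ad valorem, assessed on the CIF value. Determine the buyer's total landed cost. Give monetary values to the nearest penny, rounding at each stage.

FCA: the seller delivers export-cleared goods to the carrier; the buyer bears costs from that point.
Already in the invoice (seller's account under FCA): inland to port, export clearance — exclude.
CIF value = FCA price + origin terminal + freight + insurance = 175736.50 + 749.00 + 4663.17 + 146.42 = 181295.09
Import duty = 181295.09 × 8.2% = 14866.20
Buyer bears: origin terminal 749.00 + freight 4663.17 + insurance 146.42 + destination terminal 1010.44 + brokerage 457.62 + delivery 515.33 + duty 14866.20 = 22408.18
Landed cost = invoice 175736.50 + 22408.18 = 198144.68

Total landed cost: GBP 198144.68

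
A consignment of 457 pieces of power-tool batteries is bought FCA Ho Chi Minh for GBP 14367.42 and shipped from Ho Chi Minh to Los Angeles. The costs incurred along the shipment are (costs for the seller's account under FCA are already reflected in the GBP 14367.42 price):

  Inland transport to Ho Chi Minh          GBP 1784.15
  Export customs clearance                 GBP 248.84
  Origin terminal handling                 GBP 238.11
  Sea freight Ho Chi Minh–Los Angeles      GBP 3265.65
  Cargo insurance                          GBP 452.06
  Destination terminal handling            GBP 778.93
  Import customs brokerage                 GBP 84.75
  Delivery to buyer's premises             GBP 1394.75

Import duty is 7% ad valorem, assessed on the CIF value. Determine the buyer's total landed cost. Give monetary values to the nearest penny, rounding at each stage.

Total landed cost: GBP 21864.30

FCA: the seller delivers export-cleared goods to the carrier; the buyer bears costs from that point.
Already in the invoice (seller's account under FCA): inland to port, export clearance — exclude.
CIF value = FCA price + origin terminal + freight + insurance = 14367.42 + 238.11 + 3265.65 + 452.06 = 18323.24
Import duty = 18323.24 × 7% = 1282.63
Buyer bears: origin terminal 238.11 + freight 3265.65 + insurance 452.06 + destination terminal 778.93 + brokerage 84.75 + delivery 1394.75 + duty 1282.63 = 7496.88
Landed cost = invoice 14367.42 + 7496.88 = 21864.30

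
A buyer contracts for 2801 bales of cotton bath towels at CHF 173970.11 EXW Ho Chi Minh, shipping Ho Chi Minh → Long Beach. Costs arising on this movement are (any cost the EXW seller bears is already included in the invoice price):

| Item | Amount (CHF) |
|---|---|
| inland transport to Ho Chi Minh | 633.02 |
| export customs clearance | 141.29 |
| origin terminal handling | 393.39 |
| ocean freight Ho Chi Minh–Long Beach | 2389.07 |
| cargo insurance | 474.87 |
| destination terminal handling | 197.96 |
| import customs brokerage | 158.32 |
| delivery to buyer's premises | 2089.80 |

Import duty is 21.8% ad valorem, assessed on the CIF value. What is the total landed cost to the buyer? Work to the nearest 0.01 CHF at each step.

EXW: the seller makes goods available at their premises; the buyer bears all onward costs.
CIF value = EXW price + inland to port + export clearance + origin terminal + freight + insurance = 173970.11 + 633.02 + 141.29 + 393.39 + 2389.07 + 474.87 = 178001.75
Import duty = 178001.75 × 21.8% = 38804.38
Buyer bears: inland to port 633.02 + export clearance 141.29 + origin terminal 393.39 + freight 2389.07 + insurance 474.87 + destination terminal 197.96 + brokerage 158.32 + delivery 2089.80 + duty 38804.38 = 45282.10
Landed cost = invoice 173970.11 + 45282.10 = 219252.21

Total landed cost: CHF 219252.21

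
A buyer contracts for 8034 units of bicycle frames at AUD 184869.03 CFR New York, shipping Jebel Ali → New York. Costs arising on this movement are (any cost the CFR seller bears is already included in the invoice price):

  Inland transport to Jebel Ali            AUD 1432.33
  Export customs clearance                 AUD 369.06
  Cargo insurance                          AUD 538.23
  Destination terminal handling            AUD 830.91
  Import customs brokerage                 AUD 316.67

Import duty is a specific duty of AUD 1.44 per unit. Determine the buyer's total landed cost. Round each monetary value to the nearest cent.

CFR: the seller pays costs through ocean freight to the destination port, but not insurance.
Already in the invoice (seller's account under CFR): inland to port, export clearance — exclude.
CIF value = CFR price + insurance = 184869.03 + 538.23 = 185407.26
Import duty = 8034 × 1.44 = 11568.96
Buyer bears: insurance 538.23 + destination terminal 830.91 + brokerage 316.67 + duty 11568.96 = 13254.77
Landed cost = invoice 184869.03 + 13254.77 = 198123.80

Total landed cost: AUD 198123.80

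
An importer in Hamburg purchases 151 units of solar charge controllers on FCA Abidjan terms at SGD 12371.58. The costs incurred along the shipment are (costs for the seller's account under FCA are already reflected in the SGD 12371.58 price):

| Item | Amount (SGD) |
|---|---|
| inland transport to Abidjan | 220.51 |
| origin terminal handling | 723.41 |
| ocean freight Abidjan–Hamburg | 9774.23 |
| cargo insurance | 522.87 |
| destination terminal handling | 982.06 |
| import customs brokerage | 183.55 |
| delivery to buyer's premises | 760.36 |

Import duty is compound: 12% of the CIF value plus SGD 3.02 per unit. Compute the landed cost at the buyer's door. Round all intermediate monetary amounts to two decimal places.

Total landed cost: SGD 28581.13

FCA: the seller delivers export-cleared goods to the carrier; the buyer bears costs from that point.
Already in the invoice (seller's account under FCA): inland to port — exclude.
CIF value = FCA price + origin terminal + freight + insurance = 12371.58 + 723.41 + 9774.23 + 522.87 = 23392.09
Ad valorem component: 23392.09 × 12% = 2807.05
Specific component: 151 × 3.02 = 456.02
Import duty = 2807.05 + 456.02 = 3263.07
Buyer bears: origin terminal 723.41 + freight 9774.23 + insurance 522.87 + destination terminal 982.06 + brokerage 183.55 + delivery 760.36 + duty 3263.07 = 16209.55
Landed cost = invoice 12371.58 + 16209.55 = 28581.13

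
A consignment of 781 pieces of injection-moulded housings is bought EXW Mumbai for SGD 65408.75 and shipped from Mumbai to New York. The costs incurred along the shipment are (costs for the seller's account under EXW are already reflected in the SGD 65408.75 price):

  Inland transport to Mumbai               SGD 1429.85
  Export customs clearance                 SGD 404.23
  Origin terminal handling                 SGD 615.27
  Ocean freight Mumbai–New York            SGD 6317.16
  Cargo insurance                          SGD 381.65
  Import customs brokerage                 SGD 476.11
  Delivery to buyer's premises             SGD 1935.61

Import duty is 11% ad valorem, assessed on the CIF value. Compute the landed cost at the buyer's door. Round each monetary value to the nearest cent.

EXW: the seller makes goods available at their premises; the buyer bears all onward costs.
CIF value = EXW price + inland to port + export clearance + origin terminal + freight + insurance = 65408.75 + 1429.85 + 404.23 + 615.27 + 6317.16 + 381.65 = 74556.91
Import duty = 74556.91 × 11% = 8201.26
Buyer bears: inland to port 1429.85 + export clearance 404.23 + origin terminal 615.27 + freight 6317.16 + insurance 381.65 + brokerage 476.11 + delivery 1935.61 + duty 8201.26 = 19761.14
Landed cost = invoice 65408.75 + 19761.14 = 85169.89

Total landed cost: SGD 85169.89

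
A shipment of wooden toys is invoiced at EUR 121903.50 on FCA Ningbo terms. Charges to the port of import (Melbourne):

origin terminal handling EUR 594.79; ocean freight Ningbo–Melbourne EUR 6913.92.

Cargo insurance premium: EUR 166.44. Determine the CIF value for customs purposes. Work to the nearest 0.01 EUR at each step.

CIF = FCA price + pre-shipment costs + freight + insurance
CIF = 121903.50 + 594.79 + 6913.92 + 166.44 = 129578.65

CIF value: EUR 129578.65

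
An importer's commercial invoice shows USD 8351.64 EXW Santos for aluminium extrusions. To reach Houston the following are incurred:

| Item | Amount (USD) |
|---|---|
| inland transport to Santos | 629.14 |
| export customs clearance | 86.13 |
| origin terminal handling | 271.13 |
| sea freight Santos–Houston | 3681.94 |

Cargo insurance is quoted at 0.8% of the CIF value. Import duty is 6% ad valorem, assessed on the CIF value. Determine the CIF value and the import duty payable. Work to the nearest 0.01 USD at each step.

Let C be the CIF value. C = EXW price + pre-shipment costs + freight + 0.8% × C
C − 0.8% × C = 8351.64 + 629.14 + 86.13 + 271.13 + 3681.94
0.992 × C = 13019.98
C = 13019.98 / 0.992 = 13124.98
Insurance premium = 0.8% × 13124.98 = 105.00
Import duty = 13124.98 × 6% = 787.50

CIF value: USD 13124.98; import duty: USD 787.50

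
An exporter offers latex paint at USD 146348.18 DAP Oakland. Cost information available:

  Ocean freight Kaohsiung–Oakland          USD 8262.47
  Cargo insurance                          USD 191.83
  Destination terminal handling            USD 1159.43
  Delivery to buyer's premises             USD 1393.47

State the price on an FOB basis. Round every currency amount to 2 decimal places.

From DAP to FOB, the seller no longer bears: freight, insurance, destination terminal, delivery.
FOB price = 146348.18 − 8262.47 − 191.83 − 1159.43 − 1393.47 = 135340.98

FOB price: USD 135340.98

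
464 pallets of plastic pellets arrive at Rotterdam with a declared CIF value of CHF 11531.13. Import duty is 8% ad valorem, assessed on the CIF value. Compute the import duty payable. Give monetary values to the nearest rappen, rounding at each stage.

Import duty: CHF 922.49

Import duty = 11531.13 × 8% = 922.49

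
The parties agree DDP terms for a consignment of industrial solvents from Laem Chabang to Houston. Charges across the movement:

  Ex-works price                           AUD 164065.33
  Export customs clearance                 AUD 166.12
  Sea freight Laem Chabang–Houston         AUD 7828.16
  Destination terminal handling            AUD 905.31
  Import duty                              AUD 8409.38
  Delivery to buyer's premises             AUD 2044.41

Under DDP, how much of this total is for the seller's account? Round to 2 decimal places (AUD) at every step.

DDP: the seller bears all costs including import duty.
Seller's account: goods 164065.33 + export clearance 166.12 + freight 7828.16 + destination terminal 905.31 + duty 8409.38 + delivery 2044.41 = 183418.71
Buyer's account: 0.00

Seller's account: AUD 183418.71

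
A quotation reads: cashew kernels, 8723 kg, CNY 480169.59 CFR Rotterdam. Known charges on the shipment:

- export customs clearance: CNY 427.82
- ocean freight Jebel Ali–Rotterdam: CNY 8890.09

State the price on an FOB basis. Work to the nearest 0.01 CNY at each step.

Not relevant to the conversion: export clearance — on the seller under both CFR and FOB; already in the CFR price and stays in the FOB price.
From CFR to FOB, the seller no longer bears: freight.
FOB price = 480169.59 − 8890.09 = 471279.50

FOB price: CNY 471279.50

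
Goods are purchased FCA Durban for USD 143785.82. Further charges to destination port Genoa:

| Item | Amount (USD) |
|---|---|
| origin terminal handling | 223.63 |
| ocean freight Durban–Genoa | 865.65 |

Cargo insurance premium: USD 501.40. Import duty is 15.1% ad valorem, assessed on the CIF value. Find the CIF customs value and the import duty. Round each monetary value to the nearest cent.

CIF value: USD 145376.50; import duty: USD 21951.85

CIF = FCA price + pre-shipment costs + freight + insurance
CIF = 143785.82 + 223.63 + 865.65 + 501.40 = 145376.50
Import duty = 145376.50 × 15.1% = 21951.85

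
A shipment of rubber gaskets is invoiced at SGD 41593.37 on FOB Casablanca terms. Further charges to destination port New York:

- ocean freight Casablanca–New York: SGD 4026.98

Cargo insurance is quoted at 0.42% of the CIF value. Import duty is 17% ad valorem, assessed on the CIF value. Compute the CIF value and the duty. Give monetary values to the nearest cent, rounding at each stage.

CIF value: SGD 45812.76; import duty: SGD 7788.17

Let C be the CIF value. C = FOB price + freight + 0.42% × C
C − 0.42% × C = 41593.37 + 4026.98
0.9958 × C = 45620.35
C = 45620.35 / 0.9958 = 45812.76
Insurance premium = 0.42% × 45812.76 = 192.41
Import duty = 45812.76 × 17% = 7788.17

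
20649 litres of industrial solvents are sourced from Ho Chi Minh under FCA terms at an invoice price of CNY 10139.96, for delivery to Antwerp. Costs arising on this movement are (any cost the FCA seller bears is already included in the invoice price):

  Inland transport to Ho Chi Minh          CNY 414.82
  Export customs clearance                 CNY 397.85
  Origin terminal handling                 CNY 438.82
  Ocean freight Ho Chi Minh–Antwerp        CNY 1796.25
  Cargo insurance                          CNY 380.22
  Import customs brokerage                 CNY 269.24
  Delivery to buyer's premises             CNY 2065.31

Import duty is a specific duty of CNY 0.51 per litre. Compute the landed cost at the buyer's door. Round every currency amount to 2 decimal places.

FCA: the seller delivers export-cleared goods to the carrier; the buyer bears costs from that point.
Already in the invoice (seller's account under FCA): inland to port, export clearance — exclude.
CIF value = FCA price + origin terminal + freight + insurance = 10139.96 + 438.82 + 1796.25 + 380.22 = 12755.25
Import duty = 20649 × 0.51 = 10530.99
Buyer bears: origin terminal 438.82 + freight 1796.25 + insurance 380.22 + brokerage 269.24 + delivery 2065.31 + duty 10530.99 = 15480.83
Landed cost = invoice 10139.96 + 15480.83 = 25620.79

Total landed cost: CNY 25620.79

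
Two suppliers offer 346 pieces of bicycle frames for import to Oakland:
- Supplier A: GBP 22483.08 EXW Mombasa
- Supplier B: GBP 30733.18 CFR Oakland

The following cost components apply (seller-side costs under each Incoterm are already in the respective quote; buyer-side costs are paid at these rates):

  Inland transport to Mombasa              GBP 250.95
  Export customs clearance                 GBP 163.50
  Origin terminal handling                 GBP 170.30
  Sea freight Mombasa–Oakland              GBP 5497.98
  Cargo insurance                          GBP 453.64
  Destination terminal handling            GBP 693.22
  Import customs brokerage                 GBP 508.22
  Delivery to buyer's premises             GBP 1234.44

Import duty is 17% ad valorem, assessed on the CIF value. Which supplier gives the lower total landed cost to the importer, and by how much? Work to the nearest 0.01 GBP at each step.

Supplier A (EXW):
CIF value = EXW price + inland to port + export clearance + origin terminal + freight + insurance = 22483.08 + 250.95 + 163.50 + 170.30 + 5497.98 + 453.64 = 29019.45
Import duty = 29019.45 × 17% = 4933.31
Buyer bears (A): 250.95 + 163.50 + 170.30 + 5497.98 + 453.64 + 693.22 + 508.22 + 1234.44 = 8972.25
Landed cost (A) = invoice 22483.08 + 8972.25 + duty 4933.31 = 36388.64
Supplier B (CFR):
CIF value = CFR price + insurance = 30733.18 + 453.64 = 31186.82
Import duty = 31186.82 × 17% = 5301.76
Buyer bears (B): 453.64 + 693.22 + 508.22 + 1234.44 = 2889.52
Landed cost (B) = invoice 30733.18 + 2889.52 + duty 5301.76 = 38924.46
Difference = |36388.64 − 38924.46| = 2535.82

Supplier A is cheaper by GBP 2535.82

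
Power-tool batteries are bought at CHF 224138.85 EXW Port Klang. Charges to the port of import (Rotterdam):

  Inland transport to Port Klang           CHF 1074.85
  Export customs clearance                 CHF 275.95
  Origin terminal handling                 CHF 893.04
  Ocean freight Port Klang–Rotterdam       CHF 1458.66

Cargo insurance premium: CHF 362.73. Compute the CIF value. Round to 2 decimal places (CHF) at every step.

CIF = EXW price + pre-shipment costs + freight + insurance
CIF = 224138.85 + 1074.85 + 275.95 + 893.04 + 1458.66 + 362.73 = 228204.08

CIF value: CHF 228204.08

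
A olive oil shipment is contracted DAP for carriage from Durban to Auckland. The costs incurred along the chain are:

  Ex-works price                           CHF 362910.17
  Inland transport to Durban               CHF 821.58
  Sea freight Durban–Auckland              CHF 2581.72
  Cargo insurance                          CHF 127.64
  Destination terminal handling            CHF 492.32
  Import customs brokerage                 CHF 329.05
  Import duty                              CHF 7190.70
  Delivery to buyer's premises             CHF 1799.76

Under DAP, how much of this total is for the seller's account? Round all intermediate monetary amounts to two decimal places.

DAP: the seller bears all costs to the named destination except import duty and clearance.
Seller's account: goods 362910.17 + inland to port 821.58 + freight 2581.72 + insurance 127.64 + destination terminal 492.32 + delivery 1799.76 = 368733.19
Buyer's account: brokerage 329.05 + duty 7190.70 = 7519.75

Seller's account: CHF 368733.19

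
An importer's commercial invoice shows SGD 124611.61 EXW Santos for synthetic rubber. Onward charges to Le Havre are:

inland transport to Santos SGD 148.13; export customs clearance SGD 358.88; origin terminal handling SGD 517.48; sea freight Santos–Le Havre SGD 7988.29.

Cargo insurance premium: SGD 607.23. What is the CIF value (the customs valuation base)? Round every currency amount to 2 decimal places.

CIF value: SGD 134231.62

CIF = EXW price + pre-shipment costs + freight + insurance
CIF = 124611.61 + 148.13 + 358.88 + 517.48 + 7988.29 + 607.23 = 134231.62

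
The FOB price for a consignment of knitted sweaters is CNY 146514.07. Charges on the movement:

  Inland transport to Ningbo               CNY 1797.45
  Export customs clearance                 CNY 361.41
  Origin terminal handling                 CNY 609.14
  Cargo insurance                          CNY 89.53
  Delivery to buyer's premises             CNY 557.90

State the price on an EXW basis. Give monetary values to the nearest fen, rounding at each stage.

Not relevant to the conversion: delivery, insurance — on the buyer under both terms; not part of either seller's price.
From FOB to EXW, the seller no longer bears: inland to port, export clearance, origin terminal.
EXW price = 146514.07 − 1797.45 − 361.41 − 609.14 = 143746.07

EXW price: CNY 143746.07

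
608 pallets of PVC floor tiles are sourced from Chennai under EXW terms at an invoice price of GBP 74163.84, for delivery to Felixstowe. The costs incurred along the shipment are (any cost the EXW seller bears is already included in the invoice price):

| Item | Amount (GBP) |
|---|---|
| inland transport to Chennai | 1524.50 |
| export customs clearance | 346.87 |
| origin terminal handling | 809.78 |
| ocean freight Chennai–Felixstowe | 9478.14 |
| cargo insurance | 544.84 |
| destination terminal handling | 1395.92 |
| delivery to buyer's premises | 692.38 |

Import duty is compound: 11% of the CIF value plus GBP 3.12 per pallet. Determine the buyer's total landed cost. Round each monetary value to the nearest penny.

EXW: the seller makes goods available at their premises; the buyer bears all onward costs.
CIF value = EXW price + inland to port + export clearance + origin terminal + freight + insurance = 74163.84 + 1524.50 + 346.87 + 809.78 + 9478.14 + 544.84 = 86867.97
Ad valorem component: 86867.97 × 11% = 9555.48
Specific component: 608 × 3.12 = 1896.96
Import duty = 9555.48 + 1896.96 = 11452.44
Buyer bears: inland to port 1524.50 + export clearance 346.87 + origin terminal 809.78 + freight 9478.14 + insurance 544.84 + destination terminal 1395.92 + delivery 692.38 + duty 11452.44 = 26244.87
Landed cost = invoice 74163.84 + 26244.87 = 100408.71

Total landed cost: GBP 100408.71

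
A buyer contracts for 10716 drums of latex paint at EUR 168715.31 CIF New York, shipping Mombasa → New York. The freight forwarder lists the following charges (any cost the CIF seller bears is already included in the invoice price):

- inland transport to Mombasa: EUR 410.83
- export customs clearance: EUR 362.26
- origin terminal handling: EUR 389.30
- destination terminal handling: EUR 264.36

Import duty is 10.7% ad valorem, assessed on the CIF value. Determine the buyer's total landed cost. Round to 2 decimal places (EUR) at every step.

CIF: the seller pays costs through ocean freight and marine insurance to the destination port.
Already in the invoice (seller's account under CIF): inland to port, export clearance, origin terminal — exclude.
The CIF price already equals the CIF value: 168715.31
Import duty = 168715.31 × 10.7% = 18052.54
Buyer bears: destination terminal 264.36 + duty 18052.54 = 18316.90
Landed cost = invoice 168715.31 + 18316.90 = 187032.21

Total landed cost: EUR 187032.21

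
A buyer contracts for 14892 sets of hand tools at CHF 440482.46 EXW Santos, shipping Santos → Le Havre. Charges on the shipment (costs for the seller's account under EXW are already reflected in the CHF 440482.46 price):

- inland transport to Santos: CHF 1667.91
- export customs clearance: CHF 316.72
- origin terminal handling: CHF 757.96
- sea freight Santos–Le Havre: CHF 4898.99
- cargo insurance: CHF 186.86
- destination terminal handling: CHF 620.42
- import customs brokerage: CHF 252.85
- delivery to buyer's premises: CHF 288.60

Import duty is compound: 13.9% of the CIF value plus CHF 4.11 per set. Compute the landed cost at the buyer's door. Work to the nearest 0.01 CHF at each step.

EXW: the seller makes goods available at their premises; the buyer bears all onward costs.
CIF value = EXW price + inland to port + export clearance + origin terminal + freight + insurance = 440482.46 + 1667.91 + 316.72 + 757.96 + 4898.99 + 186.86 = 448310.90
Ad valorem component: 448310.90 × 13.9% = 62315.22
Specific component: 14892 × 4.11 = 61206.12
Import duty = 62315.22 + 61206.12 = 123521.34
Buyer bears: inland to port 1667.91 + export clearance 316.72 + origin terminal 757.96 + freight 4898.99 + insurance 186.86 + destination terminal 620.42 + brokerage 252.85 + delivery 288.60 + duty 123521.34 = 132511.65
Landed cost = invoice 440482.46 + 132511.65 = 572994.11

Total landed cost: CHF 572994.11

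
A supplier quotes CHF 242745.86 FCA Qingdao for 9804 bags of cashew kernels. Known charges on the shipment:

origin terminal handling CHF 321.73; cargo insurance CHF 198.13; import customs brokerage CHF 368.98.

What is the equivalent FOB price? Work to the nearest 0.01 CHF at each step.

FOB price: CHF 243067.59

Not relevant to the conversion: brokerage, insurance — on the buyer under both terms; not part of either seller's price.
From FCA to FOB, the seller additionally bears: origin terminal.
FOB price = 242745.86 + 321.73 = 243067.59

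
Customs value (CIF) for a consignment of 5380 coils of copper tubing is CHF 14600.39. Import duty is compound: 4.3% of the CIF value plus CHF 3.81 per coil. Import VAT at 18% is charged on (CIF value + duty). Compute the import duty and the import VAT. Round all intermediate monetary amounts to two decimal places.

Import duty: CHF 21125.62; import VAT: CHF 6430.68

Ad valorem component: 14600.39 × 4.3% = 627.82
Specific component: 5380 × 3.81 = 20497.80
Import duty = 627.82 + 20497.80 = 21125.62
VAT base = CIF + duty = 14600.39 + 21125.62 = 35726.01
Import VAT = 35726.01 × 18% = 6430.68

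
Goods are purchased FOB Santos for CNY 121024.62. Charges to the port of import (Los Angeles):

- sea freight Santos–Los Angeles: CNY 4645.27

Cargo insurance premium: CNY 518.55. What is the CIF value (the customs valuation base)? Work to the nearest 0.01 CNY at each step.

CIF = FOB price + freight + insurance
CIF = 121024.62 + 4645.27 + 518.55 = 126188.44

CIF value: CNY 126188.44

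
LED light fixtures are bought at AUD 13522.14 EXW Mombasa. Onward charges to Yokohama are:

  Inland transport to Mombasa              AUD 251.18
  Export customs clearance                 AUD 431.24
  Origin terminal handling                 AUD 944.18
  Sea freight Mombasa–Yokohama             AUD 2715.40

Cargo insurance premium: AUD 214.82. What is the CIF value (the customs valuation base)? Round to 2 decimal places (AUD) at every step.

CIF = EXW price + pre-shipment costs + freight + insurance
CIF = 13522.14 + 251.18 + 431.24 + 944.18 + 2715.40 + 214.82 = 18078.96

CIF value: AUD 18078.96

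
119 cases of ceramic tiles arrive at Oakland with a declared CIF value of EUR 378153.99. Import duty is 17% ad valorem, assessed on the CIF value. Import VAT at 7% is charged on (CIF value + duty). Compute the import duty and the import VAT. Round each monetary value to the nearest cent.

Import duty = 378153.99 × 17% = 64286.18
VAT base = CIF + duty = 378153.99 + 64286.18 = 442440.17
Import VAT = 442440.17 × 7% = 30970.81

Import duty: EUR 64286.18; import VAT: EUR 30970.81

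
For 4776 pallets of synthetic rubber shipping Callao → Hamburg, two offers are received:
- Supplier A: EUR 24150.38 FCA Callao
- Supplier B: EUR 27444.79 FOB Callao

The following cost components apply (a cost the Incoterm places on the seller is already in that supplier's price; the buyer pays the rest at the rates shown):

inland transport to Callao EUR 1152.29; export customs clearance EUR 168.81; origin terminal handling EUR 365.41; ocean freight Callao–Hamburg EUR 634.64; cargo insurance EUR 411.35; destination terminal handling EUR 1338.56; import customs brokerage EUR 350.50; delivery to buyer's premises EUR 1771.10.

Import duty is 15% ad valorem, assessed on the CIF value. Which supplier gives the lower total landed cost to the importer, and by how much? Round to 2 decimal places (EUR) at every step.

Supplier A is cheaper by EUR 3368.35

Supplier A (FCA):
CIF value = FCA price + origin terminal + freight + insurance = 24150.38 + 365.41 + 634.64 + 411.35 = 25561.78
Import duty = 25561.78 × 15% = 3834.27
Buyer bears (A): 365.41 + 634.64 + 411.35 + 1338.56 + 350.50 + 1771.10 = 4871.56
Landed cost (A) = invoice 24150.38 + 4871.56 + duty 3834.27 = 32856.21
Supplier B (FOB):
CIF value = FOB price + freight + insurance = 27444.79 + 634.64 + 411.35 = 28490.78
Import duty = 28490.78 × 15% = 4273.62
Buyer bears (B): 634.64 + 411.35 + 1338.56 + 350.50 + 1771.10 = 4506.15
Landed cost (B) = invoice 27444.79 + 4506.15 + duty 4273.62 = 36224.56
Difference = |32856.21 − 36224.56| = 3368.35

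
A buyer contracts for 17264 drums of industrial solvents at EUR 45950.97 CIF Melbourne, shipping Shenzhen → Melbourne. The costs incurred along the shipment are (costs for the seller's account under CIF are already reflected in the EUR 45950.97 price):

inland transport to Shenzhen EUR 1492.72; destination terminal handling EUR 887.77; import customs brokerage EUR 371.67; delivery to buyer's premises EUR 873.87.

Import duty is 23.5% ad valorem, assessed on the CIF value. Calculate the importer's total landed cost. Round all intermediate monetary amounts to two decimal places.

CIF: the seller pays costs through ocean freight and marine insurance to the destination port.
Already in the invoice (seller's account under CIF): inland to port — exclude.
The CIF price already equals the CIF value: 45950.97
Import duty = 45950.97 × 23.5% = 10798.48
Buyer bears: destination terminal 887.77 + brokerage 371.67 + delivery 873.87 + duty 10798.48 = 12931.79
Landed cost = invoice 45950.97 + 12931.79 = 58882.76

Total landed cost: EUR 58882.76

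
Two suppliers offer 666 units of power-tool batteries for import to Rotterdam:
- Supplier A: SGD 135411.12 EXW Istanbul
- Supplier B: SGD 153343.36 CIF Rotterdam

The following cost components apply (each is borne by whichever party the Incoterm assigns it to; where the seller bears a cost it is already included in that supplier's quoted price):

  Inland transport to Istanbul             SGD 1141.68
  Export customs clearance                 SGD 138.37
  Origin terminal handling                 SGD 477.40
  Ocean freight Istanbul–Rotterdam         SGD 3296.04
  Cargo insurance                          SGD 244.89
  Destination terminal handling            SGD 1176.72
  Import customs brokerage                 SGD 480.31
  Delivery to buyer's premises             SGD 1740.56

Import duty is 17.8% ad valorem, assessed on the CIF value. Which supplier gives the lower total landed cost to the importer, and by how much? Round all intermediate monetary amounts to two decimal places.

Supplier A is cheaper by SGD 14882.69

Supplier A (EXW):
CIF value = EXW price + inland to port + export clearance + origin terminal + freight + insurance = 135411.12 + 1141.68 + 138.37 + 477.40 + 3296.04 + 244.89 = 140709.50
Import duty = 140709.50 × 17.8% = 25046.29
Buyer bears (A): 1141.68 + 138.37 + 477.40 + 3296.04 + 244.89 + 1176.72 + 480.31 + 1740.56 = 8695.97
Landed cost (A) = invoice 135411.12 + 8695.97 + duty 25046.29 = 169153.38
Supplier B (CIF):
The CIF price already equals the CIF value: 153343.36
Import duty = 153343.36 × 17.8% = 27295.12
Buyer bears (B): 1176.72 + 480.31 + 1740.56 = 3397.59
Landed cost (B) = invoice 153343.36 + 3397.59 + duty 27295.12 = 184036.07
Difference = |169153.38 − 184036.07| = 14882.69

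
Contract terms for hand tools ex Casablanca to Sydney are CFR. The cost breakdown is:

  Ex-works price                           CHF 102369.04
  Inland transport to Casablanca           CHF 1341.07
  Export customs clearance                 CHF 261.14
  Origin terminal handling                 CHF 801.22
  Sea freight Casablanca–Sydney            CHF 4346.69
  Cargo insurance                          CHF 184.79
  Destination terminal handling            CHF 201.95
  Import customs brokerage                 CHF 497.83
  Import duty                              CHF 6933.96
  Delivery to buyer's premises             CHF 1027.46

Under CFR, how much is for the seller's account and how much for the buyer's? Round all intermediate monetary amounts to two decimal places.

Seller: CHF 109119.16; buyer: CHF 8845.99

CFR: the seller pays costs through ocean freight to the destination port, but not insurance.
Seller's account: goods 102369.04 + inland to port 1341.07 + export clearance 261.14 + origin terminal 801.22 + freight 4346.69 = 109119.16
Buyer's account: insurance 184.79 + destination terminal 201.95 + brokerage 497.83 + duty 6933.96 + delivery 1027.46 = 8845.99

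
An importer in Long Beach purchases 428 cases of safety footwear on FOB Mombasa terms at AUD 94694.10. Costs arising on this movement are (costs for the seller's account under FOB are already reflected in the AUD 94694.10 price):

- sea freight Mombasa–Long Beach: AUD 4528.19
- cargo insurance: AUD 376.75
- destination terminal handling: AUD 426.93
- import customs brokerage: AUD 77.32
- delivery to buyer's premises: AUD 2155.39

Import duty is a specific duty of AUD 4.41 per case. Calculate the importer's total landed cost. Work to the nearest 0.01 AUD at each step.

Total landed cost: AUD 104146.16

FOB: the seller bears costs until goods are on board at the origin port; the buyer bears freight, insurance and all costs thereafter.
CIF value = FOB price + freight + insurance = 94694.10 + 4528.19 + 376.75 = 99599.04
Import duty = 428 × 4.41 = 1887.48
Buyer bears: freight 4528.19 + insurance 376.75 + destination terminal 426.93 + brokerage 77.32 + delivery 2155.39 + duty 1887.48 = 9452.06
Landed cost = invoice 94694.10 + 9452.06 = 104146.16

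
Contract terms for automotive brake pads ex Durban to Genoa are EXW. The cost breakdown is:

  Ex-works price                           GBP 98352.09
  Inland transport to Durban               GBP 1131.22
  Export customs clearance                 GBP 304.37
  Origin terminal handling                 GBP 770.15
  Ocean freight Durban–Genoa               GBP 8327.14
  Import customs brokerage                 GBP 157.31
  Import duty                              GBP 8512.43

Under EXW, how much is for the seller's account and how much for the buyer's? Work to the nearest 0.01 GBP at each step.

Seller: GBP 98352.09; buyer: GBP 19202.62

EXW: the seller makes goods available at their premises; the buyer bears all onward costs.
Seller's account: goods 98352.09 = 98352.09
Buyer's account: inland to port 1131.22 + export clearance 304.37 + origin terminal 770.15 + freight 8327.14 + brokerage 157.31 + duty 8512.43 = 19202.62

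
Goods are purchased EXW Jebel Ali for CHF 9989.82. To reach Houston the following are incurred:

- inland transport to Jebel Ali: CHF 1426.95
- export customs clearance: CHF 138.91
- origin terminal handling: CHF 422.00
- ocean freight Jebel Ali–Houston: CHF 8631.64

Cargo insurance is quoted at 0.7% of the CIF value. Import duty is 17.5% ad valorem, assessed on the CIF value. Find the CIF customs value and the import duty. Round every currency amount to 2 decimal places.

CIF value: CHF 20754.60; import duty: CHF 3632.06

Let C be the CIF value. C = EXW price + pre-shipment costs + freight + 0.7% × C
C − 0.7% × C = 9989.82 + 1426.95 + 138.91 + 422.00 + 8631.64
0.993 × C = 20609.32
C = 20609.32 / 0.993 = 20754.60
Insurance premium = 0.7% × 20754.60 = 145.28
Import duty = 20754.60 × 17.5% = 3632.06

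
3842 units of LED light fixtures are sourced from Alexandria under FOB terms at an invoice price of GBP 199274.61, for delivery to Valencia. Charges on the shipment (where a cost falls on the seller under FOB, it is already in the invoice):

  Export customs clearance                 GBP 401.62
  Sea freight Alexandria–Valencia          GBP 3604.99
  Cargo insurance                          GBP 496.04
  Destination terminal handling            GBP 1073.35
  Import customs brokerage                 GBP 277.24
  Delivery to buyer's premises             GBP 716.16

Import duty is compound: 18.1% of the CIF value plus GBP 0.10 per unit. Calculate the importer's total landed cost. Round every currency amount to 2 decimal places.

FOB: the seller bears costs until goods are on board at the origin port; the buyer bears freight, insurance and all costs thereafter.
Already in the invoice (seller's account under FOB): export clearance — exclude.
CIF value = FOB price + freight + insurance = 199274.61 + 3604.99 + 496.04 = 203375.64
Ad valorem component: 203375.64 × 18.1% = 36810.99
Specific component: 3842 × 0.10 = 384.20
Import duty = 36810.99 + 384.20 = 37195.19
Buyer bears: freight 3604.99 + insurance 496.04 + destination terminal 1073.35 + brokerage 277.24 + delivery 716.16 + duty 37195.19 = 43362.97
Landed cost = invoice 199274.61 + 43362.97 = 242637.58

Total landed cost: GBP 242637.58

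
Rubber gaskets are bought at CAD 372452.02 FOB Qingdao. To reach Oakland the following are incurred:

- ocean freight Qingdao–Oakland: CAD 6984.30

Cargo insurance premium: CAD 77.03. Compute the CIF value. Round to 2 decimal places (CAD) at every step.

CIF = FOB price + freight + insurance
CIF = 372452.02 + 6984.30 + 77.03 = 379513.35

CIF value: CAD 379513.35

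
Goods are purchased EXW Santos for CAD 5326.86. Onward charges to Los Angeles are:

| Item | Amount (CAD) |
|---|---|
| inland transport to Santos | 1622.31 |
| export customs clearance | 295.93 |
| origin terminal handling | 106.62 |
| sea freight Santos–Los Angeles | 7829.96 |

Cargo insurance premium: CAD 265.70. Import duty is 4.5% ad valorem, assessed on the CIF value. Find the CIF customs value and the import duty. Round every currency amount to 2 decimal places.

CIF = EXW price + pre-shipment costs + freight + insurance
CIF = 5326.86 + 1622.31 + 295.93 + 106.62 + 7829.96 + 265.70 = 15447.38
Import duty = 15447.38 × 4.5% = 695.13

CIF value: CAD 15447.38; import duty: CAD 695.13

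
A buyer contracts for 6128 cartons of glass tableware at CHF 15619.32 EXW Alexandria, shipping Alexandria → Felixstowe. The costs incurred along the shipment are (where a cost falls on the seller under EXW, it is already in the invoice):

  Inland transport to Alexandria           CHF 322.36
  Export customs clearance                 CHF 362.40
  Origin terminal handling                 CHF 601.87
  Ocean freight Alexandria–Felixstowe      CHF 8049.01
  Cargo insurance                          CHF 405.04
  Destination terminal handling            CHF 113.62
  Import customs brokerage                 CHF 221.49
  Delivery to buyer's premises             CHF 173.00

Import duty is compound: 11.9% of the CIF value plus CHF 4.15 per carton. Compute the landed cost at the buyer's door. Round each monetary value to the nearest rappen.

Total landed cost: CHF 54317.15

EXW: the seller makes goods available at their premises; the buyer bears all onward costs.
CIF value = EXW price + inland to port + export clearance + origin terminal + freight + insurance = 15619.32 + 322.36 + 362.40 + 601.87 + 8049.01 + 405.04 = 25360.00
Ad valorem component: 25360.00 × 11.9% = 3017.84
Specific component: 6128 × 4.15 = 25431.20
Import duty = 3017.84 + 25431.20 = 28449.04
Buyer bears: inland to port 322.36 + export clearance 362.40 + origin terminal 601.87 + freight 8049.01 + insurance 405.04 + destination terminal 113.62 + brokerage 221.49 + delivery 173.00 + duty 28449.04 = 38697.83
Landed cost = invoice 15619.32 + 38697.83 = 54317.15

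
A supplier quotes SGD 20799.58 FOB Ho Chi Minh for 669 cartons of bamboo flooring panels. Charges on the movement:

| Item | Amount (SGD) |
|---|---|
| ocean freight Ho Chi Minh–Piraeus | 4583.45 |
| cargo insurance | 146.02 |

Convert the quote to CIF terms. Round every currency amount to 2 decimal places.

From FOB to CIF, the seller additionally bears: freight, insurance.
CIF price = 20799.58 + 4583.45 + 146.02 = 25529.05

CIF price: SGD 25529.05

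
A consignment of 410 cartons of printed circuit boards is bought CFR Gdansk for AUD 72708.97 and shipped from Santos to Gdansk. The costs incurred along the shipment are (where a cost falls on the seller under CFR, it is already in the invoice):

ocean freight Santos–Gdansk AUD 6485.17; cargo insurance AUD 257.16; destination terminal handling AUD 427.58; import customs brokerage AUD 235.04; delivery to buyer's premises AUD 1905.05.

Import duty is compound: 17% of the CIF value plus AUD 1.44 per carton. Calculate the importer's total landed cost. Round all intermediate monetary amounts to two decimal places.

Total landed cost: AUD 88528.44

CFR: the seller pays costs through ocean freight to the destination port, but not insurance.
Already in the invoice (seller's account under CFR): freight — exclude.
CIF value = CFR price + insurance = 72708.97 + 257.16 = 72966.13
Ad valorem component: 72966.13 × 17% = 12404.24
Specific component: 410 × 1.44 = 590.40
Import duty = 12404.24 + 590.40 = 12994.64
Buyer bears: insurance 257.16 + destination terminal 427.58 + brokerage 235.04 + delivery 1905.05 + duty 12994.64 = 15819.47
Landed cost = invoice 72708.97 + 15819.47 = 88528.44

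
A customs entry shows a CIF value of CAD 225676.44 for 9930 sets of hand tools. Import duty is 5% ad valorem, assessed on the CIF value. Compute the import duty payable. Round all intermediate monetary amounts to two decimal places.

Import duty = 225676.44 × 5% = 11283.82

Import duty: CAD 11283.82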